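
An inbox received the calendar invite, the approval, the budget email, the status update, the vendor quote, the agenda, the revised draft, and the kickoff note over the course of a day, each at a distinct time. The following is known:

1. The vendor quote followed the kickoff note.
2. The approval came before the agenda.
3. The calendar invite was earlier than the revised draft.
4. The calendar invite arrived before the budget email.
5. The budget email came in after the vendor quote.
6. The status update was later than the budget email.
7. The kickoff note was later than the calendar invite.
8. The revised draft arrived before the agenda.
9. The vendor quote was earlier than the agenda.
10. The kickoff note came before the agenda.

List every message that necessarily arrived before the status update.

Directly stated before the status update: the budget email.
The calendar invite reaches the status update via the calendar invite → the budget email → the status update.
The kickoff note reaches the status update via the kickoff note → the vendor quote → the budget email → the status update.
The vendor quote reaches the status update via the vendor quote → the budget email → the status update.

the budget email, the calendar invite, the kickoff note, the vendor quote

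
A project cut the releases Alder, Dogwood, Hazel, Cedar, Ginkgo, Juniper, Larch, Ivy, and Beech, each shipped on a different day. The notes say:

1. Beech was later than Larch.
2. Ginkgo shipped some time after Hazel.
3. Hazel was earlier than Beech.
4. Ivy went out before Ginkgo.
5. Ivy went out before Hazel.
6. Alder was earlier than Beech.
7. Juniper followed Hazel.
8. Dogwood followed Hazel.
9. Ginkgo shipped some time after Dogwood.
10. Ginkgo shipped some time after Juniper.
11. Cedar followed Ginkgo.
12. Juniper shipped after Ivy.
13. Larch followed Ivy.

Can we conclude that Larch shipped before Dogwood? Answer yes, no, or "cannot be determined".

No chain of stated constraints runs from Larch to Dogwood, and none runs from Dogwood to Larch either.
So the relative order of Larch and Dogwood is not fixed by the given facts.

cannot be determined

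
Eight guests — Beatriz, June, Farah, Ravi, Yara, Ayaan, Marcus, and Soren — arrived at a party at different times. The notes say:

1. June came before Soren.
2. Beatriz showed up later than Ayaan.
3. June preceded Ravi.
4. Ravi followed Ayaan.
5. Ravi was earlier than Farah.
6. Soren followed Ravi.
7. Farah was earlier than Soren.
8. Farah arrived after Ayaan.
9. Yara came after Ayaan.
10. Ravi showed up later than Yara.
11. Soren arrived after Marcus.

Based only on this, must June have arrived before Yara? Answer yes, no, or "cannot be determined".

No chain of stated constraints runs from June to Yara, and none runs from Yara to June either.
So the relative order of June and Yara is not fixed by the given facts.

cannot be determined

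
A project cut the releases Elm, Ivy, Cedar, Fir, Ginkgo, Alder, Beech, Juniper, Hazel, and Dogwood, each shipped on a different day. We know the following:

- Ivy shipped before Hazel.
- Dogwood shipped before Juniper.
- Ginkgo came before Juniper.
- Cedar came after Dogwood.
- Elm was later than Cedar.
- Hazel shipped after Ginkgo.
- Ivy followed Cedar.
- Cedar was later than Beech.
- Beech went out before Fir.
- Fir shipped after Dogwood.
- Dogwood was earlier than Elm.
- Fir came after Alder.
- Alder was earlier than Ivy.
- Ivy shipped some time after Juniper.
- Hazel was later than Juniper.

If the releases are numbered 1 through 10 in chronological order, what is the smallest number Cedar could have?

3

Beech and Dogwood must both come before Cedar — 2 forced predecessors.
Nothing else is forced ahead of Cedar, so its earliest slot is position 2 + 1 = 3.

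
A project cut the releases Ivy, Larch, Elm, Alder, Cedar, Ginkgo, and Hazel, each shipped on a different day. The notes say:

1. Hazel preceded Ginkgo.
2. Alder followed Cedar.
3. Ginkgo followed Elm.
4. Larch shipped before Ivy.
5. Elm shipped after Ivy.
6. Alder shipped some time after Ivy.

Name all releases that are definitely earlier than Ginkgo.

Elm, Hazel, Ivy, Larch

Directly stated before Ginkgo: Elm and Hazel.
Ivy reaches Ginkgo via Ivy → Elm → Ginkgo.
Larch reaches Ginkgo via Larch → Ivy → Elm → Ginkgo.
No chain forces Alder (or any of the others) ahead of Ginkgo.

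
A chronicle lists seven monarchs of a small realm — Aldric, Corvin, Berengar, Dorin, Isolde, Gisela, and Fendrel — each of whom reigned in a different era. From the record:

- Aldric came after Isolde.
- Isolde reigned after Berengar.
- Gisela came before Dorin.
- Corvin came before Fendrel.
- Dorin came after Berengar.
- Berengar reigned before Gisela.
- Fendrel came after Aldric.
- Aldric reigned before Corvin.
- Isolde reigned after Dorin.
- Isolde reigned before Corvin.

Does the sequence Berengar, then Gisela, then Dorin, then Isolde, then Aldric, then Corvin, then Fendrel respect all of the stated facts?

Check each stated constraint against the proposed order — e.g. Isolde is ahead of Corvin; Berengar is ahead of Isolde. Every pair is in the required order; nothing is violated.

yes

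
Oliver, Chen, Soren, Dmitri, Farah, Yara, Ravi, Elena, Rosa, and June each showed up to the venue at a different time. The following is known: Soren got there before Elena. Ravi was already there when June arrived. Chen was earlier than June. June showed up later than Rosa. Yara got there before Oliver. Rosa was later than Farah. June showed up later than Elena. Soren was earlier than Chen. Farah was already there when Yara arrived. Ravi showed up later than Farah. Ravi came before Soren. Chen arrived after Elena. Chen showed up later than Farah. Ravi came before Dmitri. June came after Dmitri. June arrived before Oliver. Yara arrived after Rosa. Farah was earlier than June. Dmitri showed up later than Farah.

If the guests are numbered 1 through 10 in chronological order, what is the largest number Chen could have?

8

Chen must come before June and Oliver — 2 guests forced after them.
Everything else can be placed before Chen in some valid order, so Chen can sit as late as position 10 − 2 = 8.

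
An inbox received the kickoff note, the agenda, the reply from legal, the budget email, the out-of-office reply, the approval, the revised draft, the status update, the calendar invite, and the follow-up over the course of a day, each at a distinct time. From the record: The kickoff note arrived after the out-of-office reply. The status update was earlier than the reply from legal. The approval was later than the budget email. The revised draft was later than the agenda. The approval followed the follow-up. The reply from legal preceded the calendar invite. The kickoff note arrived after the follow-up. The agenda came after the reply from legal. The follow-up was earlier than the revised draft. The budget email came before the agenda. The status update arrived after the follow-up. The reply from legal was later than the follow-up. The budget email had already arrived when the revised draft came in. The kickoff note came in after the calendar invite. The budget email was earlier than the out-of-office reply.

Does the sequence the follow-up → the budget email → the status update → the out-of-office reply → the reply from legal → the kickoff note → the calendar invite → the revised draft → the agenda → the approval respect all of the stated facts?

no

The constraints require the calendar invite before the kickoff note, but in the proposed sequence the kickoff note appears ahead of the calendar invite. That one violation is enough.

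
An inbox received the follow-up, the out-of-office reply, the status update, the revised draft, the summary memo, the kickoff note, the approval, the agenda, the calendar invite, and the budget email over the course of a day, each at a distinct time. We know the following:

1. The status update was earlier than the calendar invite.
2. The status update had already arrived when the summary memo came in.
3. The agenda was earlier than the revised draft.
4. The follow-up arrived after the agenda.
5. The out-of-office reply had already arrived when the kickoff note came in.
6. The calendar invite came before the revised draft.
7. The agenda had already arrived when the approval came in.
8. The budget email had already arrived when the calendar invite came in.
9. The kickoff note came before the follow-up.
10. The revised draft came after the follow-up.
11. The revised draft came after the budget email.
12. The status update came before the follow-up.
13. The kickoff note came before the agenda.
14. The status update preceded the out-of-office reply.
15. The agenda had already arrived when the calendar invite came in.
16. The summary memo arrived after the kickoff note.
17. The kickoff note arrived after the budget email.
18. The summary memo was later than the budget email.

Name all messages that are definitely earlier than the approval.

Directly stated before the approval: the agenda.
The budget email reaches the approval via the budget email → the kickoff note → the agenda → the approval.
The kickoff note reaches the approval via the kickoff note → the agenda → the approval.
The out-of-office reply reaches the approval via the out-of-office reply → the kickoff note → the agenda → the approval.
Likewise the status update reaches the approval by chaining the stated constraints.
No chain forces the summary memo (or any of the others) ahead of the approval.

the agenda, the budget email, the kickoff note, the out-of-office reply, the status update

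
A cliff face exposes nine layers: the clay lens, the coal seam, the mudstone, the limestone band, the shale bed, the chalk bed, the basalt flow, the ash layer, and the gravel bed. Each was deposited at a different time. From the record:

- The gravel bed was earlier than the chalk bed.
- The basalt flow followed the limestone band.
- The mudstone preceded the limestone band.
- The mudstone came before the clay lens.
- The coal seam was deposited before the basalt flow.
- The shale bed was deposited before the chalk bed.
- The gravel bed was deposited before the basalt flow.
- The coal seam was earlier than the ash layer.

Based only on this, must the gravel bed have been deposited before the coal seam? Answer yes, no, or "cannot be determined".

No chain of stated constraints runs from the gravel bed to the coal seam, and none runs from the coal seam to the gravel bed either.
So the relative order of the gravel bed and the coal seam is not fixed by the given facts.

cannot be determined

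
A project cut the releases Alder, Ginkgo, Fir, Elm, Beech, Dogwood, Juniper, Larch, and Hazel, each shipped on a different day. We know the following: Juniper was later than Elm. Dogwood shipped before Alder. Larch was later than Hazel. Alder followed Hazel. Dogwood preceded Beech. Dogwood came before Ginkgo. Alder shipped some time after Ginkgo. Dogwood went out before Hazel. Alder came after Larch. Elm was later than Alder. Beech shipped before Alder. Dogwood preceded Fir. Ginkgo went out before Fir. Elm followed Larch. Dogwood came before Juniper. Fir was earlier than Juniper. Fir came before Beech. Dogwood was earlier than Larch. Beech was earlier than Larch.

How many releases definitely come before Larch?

5

Directly stated before Larch: Beech, Dogwood, and Hazel.
Fir reaches Larch via Fir → Beech → Larch.
Ginkgo reaches Larch via Ginkgo → Fir → Beech → Larch.
No chain forces Elm (or any of the others) ahead of Larch.
That's Beech, Dogwood, Fir, Ginkgo, and Hazel — 5 in all.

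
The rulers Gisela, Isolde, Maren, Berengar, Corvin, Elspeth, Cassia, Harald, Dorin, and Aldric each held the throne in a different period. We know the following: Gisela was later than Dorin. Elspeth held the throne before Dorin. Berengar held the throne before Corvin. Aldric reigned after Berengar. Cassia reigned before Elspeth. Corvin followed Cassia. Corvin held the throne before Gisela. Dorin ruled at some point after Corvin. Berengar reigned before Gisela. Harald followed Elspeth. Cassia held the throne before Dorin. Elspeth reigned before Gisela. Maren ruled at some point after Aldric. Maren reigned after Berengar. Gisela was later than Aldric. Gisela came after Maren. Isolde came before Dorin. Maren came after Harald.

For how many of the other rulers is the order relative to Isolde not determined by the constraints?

7

Forced after Isolde: Dorin and Gisela.
That leaves Aldric, Berengar, Cassia, Corvin, Elspeth, Harald, and Maren with no forced order relative to Isolde — 7.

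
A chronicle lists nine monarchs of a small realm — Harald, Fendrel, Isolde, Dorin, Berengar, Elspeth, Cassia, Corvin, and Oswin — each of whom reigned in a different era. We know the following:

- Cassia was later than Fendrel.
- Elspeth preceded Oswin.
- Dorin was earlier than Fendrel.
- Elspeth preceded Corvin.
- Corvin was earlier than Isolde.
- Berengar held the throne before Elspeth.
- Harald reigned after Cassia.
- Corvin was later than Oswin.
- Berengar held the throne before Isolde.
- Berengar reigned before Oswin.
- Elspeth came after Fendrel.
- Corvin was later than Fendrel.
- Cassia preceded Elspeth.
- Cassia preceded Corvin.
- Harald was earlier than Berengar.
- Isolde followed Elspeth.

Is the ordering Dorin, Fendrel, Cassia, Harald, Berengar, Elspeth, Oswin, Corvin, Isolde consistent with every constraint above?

Check each stated constraint against the proposed order — e.g. Cassia is ahead of Corvin; Fendrel is ahead of Corvin. Every pair is in the required order; nothing is violated.

yes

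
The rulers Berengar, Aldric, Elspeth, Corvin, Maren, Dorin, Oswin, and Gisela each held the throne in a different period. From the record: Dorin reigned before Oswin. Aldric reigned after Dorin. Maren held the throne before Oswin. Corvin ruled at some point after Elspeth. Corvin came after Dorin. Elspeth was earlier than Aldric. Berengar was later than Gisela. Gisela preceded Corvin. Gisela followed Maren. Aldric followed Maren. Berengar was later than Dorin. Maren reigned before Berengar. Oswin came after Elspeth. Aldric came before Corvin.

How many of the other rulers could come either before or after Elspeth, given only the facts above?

Forced after Elspeth: Aldric, Corvin, and Oswin.
That leaves Berengar, Dorin, Gisela, and Maren with no forced order relative to Elspeth — 4.

4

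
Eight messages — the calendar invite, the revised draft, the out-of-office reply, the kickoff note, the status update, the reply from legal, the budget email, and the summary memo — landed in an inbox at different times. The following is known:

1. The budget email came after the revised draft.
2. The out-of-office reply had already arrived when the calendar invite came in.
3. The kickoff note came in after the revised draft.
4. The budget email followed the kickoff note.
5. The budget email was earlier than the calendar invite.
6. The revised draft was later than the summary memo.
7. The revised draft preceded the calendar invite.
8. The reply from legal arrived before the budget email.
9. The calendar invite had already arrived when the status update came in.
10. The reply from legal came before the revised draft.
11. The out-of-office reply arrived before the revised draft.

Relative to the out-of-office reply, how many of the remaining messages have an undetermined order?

2

Forced after the out-of-office reply: the budget email, the calendar invite, the kickoff note, the revised draft, and the status update.
That leaves the reply from legal and the summary memo with no forced order relative to the out-of-office reply — 2.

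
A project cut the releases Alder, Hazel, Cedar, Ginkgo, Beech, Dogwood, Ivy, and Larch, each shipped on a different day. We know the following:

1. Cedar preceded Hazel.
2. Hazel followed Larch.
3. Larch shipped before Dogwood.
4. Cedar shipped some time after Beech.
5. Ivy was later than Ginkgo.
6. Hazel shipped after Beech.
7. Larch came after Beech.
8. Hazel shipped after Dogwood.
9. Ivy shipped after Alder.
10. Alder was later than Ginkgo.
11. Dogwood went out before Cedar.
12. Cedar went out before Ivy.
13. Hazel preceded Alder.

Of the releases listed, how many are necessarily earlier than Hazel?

Directly stated before Hazel: Beech, Cedar, Dogwood, and Larch.
No chain forces Alder (or any of the others) ahead of Hazel.
That's Beech, Cedar, Dogwood, and Larch — 4 in all.

4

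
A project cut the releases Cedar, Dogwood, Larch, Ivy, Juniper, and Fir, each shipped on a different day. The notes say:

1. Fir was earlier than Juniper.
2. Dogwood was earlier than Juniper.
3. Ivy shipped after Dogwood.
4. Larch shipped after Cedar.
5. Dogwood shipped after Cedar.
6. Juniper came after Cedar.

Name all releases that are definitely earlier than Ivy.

Directly stated before Ivy: Dogwood.
Cedar reaches Ivy via Cedar → Dogwood → Ivy.
No chain forces Larch (or any of the others) ahead of Ivy.

Cedar, Dogwood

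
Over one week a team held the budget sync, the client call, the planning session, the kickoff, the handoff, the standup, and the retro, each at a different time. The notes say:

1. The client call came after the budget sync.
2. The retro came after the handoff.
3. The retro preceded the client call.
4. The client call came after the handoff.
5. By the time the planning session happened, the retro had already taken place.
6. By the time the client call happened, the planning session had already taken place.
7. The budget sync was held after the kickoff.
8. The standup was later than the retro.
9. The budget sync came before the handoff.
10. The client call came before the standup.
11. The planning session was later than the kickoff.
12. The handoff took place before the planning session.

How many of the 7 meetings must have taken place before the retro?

3

Directly stated before the retro: the handoff.
The budget sync reaches the retro via the budget sync → the handoff → the retro.
The kickoff reaches the retro via the kickoff → the budget sync → the handoff → the retro.
No chain forces the planning session (or any of the others) ahead of the retro.
That's the budget sync, the handoff, and the kickoff — 3 in all.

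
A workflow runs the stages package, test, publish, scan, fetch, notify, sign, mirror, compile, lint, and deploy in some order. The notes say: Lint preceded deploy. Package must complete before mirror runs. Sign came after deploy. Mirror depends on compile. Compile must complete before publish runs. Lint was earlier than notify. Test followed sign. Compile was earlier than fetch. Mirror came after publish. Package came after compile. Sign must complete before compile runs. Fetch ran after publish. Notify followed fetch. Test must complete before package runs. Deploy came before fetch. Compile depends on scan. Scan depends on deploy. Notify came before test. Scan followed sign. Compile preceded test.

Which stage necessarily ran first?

lint

Lint has a chain of constraints placing it before every other stage, so lint must be first.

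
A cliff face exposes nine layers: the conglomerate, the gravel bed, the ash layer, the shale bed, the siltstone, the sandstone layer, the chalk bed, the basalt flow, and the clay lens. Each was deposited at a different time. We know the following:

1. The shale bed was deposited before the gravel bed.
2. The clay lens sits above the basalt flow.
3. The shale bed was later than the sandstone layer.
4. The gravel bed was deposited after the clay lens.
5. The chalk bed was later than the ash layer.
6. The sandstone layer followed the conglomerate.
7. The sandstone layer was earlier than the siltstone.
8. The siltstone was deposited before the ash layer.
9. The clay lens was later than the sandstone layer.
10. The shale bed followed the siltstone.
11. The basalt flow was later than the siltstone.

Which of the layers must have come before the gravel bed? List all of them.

Directly stated before the gravel bed: the clay lens and the shale bed.
The basalt flow reaches the gravel bed via the basalt flow → the clay lens → the gravel bed.
The conglomerate reaches the gravel bed via the conglomerate → the sandstone layer → the clay lens → the gravel bed.
The sandstone layer reaches the gravel bed via the sandstone layer → the clay lens → the gravel bed.
Likewise the siltstone reaches the gravel bed by chaining the stated constraints.

the basalt flow, the clay lens, the conglomerate, the sandstone layer, the shale bed, the siltstone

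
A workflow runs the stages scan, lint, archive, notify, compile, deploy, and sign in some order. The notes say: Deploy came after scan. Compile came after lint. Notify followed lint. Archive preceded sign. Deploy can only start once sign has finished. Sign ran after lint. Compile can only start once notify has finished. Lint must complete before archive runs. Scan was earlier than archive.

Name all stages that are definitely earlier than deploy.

Directly stated before deploy: scan and sign.
Archive reaches deploy via archive → sign → deploy.
Lint reaches deploy via lint → sign → deploy.
No chain forces compile (or any of the others) ahead of deploy.

archive, lint, scan, sign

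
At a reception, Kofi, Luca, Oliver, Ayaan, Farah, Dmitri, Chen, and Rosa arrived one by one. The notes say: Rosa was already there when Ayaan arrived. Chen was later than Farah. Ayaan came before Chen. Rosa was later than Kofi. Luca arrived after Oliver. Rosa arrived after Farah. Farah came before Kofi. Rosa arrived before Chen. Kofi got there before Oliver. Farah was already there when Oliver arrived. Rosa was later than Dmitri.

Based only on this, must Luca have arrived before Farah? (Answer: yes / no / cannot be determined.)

no

Tracing the constraints gives Farah → Oliver → Luca, so Farah must come before Luca.
That means Luca cannot be before Farah.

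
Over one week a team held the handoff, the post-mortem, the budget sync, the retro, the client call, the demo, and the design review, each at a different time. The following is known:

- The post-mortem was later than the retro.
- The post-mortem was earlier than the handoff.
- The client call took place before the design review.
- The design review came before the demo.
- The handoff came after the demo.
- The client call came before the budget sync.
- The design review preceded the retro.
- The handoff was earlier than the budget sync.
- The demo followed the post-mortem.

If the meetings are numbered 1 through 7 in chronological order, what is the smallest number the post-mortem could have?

4

The client call, the design review, and the retro must all come before the post-mortem — 3 forced predecessors.
Nothing else is forced ahead of the post-mortem, so its earliest slot is position 3 + 1 = 4.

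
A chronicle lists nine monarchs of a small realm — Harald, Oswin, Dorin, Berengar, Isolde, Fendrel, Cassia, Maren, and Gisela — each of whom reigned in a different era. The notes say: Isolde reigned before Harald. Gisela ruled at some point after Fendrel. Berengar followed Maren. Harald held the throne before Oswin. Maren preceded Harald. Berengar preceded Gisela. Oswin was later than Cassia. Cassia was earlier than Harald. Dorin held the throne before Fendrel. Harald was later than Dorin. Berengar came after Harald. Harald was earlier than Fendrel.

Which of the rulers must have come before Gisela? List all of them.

Directly stated before Gisela: Berengar and Fendrel.
Cassia reaches Gisela via Cassia → Harald → Berengar → Gisela.
Dorin reaches Gisela via Dorin → Fendrel → Gisela.
Harald reaches Gisela via Harald → Berengar → Gisela.
Likewise Isolde and Maren each reach Gisela by chaining the stated constraints.

Berengar, Cassia, Dorin, Fendrel, Harald, Isolde, Maren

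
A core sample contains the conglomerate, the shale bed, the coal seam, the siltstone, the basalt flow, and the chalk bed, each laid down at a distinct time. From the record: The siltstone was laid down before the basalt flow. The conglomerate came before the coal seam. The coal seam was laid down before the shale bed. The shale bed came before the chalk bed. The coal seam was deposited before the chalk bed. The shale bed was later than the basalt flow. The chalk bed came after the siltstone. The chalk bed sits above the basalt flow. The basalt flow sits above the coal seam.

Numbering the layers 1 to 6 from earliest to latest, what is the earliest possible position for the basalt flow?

The coal seam, the conglomerate, and the siltstone must all come before the basalt flow — 3 forced predecessors.
Nothing else is forced ahead of the basalt flow, so its earliest slot is position 3 + 1 = 4.

4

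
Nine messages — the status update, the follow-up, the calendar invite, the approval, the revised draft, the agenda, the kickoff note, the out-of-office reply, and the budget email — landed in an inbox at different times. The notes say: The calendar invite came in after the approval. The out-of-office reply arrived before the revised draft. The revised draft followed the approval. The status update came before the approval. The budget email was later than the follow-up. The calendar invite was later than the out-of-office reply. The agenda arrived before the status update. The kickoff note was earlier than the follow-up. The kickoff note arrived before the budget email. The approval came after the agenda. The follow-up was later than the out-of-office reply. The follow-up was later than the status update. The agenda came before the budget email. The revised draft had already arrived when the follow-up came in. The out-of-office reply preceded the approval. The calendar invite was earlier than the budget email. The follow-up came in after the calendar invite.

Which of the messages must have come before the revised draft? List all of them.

the agenda, the approval, the out-of-office reply, the status update

Directly stated before the revised draft: the approval and the out-of-office reply.
The agenda reaches the revised draft via the agenda → the approval → the revised draft.
The status update reaches the revised draft via the status update → the approval → the revised draft.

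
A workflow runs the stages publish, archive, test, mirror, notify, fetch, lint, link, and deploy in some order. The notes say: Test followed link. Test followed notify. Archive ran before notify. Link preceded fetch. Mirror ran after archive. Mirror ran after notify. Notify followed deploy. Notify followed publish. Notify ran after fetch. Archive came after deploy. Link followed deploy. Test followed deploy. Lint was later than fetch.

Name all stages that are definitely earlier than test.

Directly stated before test: deploy, link, and notify.
Archive reaches test via archive → notify → test.
Fetch reaches test via fetch → notify → test.
Publish reaches test via publish → notify → test.

archive, deploy, fetch, link, notify, publish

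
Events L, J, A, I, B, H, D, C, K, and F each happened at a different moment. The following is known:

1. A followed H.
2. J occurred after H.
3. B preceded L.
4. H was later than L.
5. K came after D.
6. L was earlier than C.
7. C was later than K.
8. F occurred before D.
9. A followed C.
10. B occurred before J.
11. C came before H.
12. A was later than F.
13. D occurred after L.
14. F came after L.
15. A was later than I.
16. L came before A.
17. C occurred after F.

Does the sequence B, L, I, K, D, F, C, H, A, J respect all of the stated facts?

no

The constraints require F before D, but in the proposed sequence D appears ahead of F. That one violation is enough.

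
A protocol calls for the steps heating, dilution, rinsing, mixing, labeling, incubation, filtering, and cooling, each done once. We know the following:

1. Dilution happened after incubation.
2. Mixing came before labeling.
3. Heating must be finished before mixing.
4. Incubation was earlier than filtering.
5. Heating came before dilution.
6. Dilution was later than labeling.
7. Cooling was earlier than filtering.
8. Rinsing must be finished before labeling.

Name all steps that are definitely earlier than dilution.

Directly stated before dilution: heating, incubation, and labeling.
Mixing reaches dilution via mixing → labeling → dilution.
Rinsing reaches dilution via rinsing → labeling → dilution.
No chain forces cooling (or any of the others) ahead of dilution.

heating, incubation, labeling, mixing, rinsing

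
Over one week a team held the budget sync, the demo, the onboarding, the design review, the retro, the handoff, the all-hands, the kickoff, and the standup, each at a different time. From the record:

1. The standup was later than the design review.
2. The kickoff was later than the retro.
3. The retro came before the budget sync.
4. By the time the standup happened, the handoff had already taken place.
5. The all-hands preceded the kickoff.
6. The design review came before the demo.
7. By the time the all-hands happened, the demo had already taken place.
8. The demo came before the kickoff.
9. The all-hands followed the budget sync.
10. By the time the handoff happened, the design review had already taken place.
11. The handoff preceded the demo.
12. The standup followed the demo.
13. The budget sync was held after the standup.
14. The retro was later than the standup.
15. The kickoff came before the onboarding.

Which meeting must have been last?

the onboarding

Every other meeting has a chain of constraints placing it before the onboarding, so the onboarding is last.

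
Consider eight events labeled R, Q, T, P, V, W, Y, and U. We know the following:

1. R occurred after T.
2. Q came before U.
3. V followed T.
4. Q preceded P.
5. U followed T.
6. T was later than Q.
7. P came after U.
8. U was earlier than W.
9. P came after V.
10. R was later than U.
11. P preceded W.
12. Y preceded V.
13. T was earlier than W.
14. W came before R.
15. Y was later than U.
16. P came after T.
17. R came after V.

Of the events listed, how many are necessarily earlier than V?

Directly stated before V: T and Y.
Q reaches V via Q → T → V.
U reaches V via U → Y → V.
No chain forces W (or any of the others) ahead of V.
That's Q, T, U, and Y — 4 in all.

4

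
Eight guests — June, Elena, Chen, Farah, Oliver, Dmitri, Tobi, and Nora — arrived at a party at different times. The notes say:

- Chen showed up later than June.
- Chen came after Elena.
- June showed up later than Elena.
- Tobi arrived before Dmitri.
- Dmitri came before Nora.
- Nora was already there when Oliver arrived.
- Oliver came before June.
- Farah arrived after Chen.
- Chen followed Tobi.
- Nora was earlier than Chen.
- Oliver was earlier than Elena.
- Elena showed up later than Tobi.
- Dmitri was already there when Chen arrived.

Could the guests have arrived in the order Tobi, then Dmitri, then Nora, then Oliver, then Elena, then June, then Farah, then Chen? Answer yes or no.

The constraints require Chen before Farah, but in the proposed sequence Farah appears ahead of Chen. That one violation is enough.

no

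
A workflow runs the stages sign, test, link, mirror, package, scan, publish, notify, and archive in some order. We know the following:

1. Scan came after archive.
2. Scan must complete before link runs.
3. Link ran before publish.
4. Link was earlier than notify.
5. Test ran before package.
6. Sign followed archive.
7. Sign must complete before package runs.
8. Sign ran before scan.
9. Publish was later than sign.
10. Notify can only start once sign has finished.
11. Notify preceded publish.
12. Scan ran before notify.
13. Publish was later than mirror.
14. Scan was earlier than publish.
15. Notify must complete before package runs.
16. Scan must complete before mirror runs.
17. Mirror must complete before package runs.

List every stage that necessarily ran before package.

Directly stated before package: mirror, notify, sign, and test.
Archive reaches package via archive → sign → package.
Link reaches package via link → notify → package.
Scan reaches package via scan → notify → package.

archive, link, mirror, notify, scan, sign, test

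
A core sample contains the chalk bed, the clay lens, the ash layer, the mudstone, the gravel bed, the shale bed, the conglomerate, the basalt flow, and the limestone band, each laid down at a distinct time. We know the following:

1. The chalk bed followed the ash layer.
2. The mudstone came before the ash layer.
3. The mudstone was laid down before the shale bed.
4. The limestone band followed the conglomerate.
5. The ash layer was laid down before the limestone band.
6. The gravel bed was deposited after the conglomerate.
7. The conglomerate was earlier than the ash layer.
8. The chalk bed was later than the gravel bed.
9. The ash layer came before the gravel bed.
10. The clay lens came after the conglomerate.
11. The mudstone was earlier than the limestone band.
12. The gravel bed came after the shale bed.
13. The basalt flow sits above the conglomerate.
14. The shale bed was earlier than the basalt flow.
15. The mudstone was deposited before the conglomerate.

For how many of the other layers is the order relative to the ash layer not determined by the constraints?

Forced before the ash layer: the conglomerate and the mudstone; forced after the ash layer: the chalk bed, the gravel bed, and the limestone band.
That leaves the basalt flow, the clay lens, and the shale bed with no forced order relative to the ash layer — 3.

3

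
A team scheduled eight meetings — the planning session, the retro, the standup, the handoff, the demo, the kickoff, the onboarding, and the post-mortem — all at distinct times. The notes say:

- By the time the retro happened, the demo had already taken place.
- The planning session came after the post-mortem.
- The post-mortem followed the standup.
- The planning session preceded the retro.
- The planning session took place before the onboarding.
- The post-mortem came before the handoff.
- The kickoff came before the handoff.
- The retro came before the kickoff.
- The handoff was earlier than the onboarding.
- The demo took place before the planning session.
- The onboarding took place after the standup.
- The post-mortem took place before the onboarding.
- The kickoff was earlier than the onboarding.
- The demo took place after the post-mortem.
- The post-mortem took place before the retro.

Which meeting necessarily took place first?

the standup

The standup has a chain of constraints placing it before every other meeting, so the standup must be first.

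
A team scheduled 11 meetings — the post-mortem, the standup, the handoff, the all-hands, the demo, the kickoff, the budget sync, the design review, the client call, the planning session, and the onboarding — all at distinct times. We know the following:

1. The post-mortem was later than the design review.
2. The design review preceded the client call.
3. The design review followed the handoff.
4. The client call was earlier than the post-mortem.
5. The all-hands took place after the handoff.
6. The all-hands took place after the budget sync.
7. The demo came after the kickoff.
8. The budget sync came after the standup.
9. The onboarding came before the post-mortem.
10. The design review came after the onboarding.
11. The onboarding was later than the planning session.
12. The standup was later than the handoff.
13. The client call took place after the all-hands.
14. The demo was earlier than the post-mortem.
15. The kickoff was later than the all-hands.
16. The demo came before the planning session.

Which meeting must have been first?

The handoff has a chain of constraints placing it before every other meeting, so the handoff must be first.

the handoff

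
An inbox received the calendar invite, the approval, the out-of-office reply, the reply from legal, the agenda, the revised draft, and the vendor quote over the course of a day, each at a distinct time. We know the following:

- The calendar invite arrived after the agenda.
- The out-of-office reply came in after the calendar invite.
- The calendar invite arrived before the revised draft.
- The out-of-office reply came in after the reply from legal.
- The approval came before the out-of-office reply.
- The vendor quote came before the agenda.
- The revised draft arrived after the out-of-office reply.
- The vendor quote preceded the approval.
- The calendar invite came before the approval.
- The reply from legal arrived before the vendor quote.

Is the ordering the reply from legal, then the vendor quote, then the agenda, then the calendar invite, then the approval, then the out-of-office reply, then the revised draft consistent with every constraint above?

yes

Check each stated constraint against the proposed order — e.g. the vendor quote is ahead of the approval; the reply from legal is ahead of the out-of-office reply. Every pair is in the required order; nothing is violated.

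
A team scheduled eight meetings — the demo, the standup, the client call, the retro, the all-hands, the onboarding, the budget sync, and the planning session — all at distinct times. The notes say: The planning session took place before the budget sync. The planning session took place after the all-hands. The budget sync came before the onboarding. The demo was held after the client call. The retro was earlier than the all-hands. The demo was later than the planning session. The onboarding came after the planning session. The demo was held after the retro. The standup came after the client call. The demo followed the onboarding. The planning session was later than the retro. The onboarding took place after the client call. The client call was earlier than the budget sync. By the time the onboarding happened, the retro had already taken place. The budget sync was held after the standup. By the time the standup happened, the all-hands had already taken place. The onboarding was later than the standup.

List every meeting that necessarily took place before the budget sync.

Directly stated before the budget sync: the client call, the planning session, and the standup.
The all-hands reaches the budget sync via the all-hands → the standup → the budget sync.
The retro reaches the budget sync via the retro → the planning session → the budget sync.
No chain forces the demo (or any of the others) ahead of the budget sync.

the all-hands, the client call, the planning session, the retro, the standup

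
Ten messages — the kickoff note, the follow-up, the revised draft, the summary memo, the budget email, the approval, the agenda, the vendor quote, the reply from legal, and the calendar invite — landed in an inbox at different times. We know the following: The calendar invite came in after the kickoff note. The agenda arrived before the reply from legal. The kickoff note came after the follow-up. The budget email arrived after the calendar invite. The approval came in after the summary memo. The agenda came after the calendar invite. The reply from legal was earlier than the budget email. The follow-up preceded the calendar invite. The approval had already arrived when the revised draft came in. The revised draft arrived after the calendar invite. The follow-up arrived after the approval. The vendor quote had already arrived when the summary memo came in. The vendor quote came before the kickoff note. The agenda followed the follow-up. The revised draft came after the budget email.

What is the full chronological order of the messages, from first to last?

the vendor quote, the summary memo, the approval, the follow-up, the kickoff note, the calendar invite, the agenda, the reply from legal, the budget email, the revised draft

The constraints fix every adjacent pair, so only one ordering works:
the vendor quote → the summary memo → the approval → the follow-up → the kickoff note → the calendar invite → the agenda → the reply from legal → the budget email → the revised draft.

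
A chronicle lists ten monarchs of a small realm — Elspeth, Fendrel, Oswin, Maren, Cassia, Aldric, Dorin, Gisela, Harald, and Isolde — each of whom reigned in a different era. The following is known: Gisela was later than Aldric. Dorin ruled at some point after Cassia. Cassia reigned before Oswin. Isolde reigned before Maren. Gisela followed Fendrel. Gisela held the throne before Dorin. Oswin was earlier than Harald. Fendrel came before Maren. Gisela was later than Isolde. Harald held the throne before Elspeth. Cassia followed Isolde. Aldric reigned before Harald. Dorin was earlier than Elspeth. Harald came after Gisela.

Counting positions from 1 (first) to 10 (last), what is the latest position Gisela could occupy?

Gisela must come before Dorin, Elspeth, and Harald — 3 rulers forced after them.
Everything else can be placed before Gisela in some valid order, so Gisela can sit as late as position 10 − 3 = 7.

7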